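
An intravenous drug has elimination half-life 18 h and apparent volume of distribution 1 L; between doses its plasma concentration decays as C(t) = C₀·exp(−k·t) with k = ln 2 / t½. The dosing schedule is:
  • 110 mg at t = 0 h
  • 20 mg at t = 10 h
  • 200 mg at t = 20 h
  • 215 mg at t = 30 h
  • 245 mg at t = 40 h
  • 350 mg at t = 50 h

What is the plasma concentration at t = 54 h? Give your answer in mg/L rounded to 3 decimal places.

k = ln 2 / 18 = 0.03851 per h
Dose 1 (110 mg at t=0 h): 110·exp(−0.03851·54) = 13.750 mg/L
Dose 2 (20 mg at t=10 h): 20·exp(−0.03851·44) = 3.674 mg/L
Dose 3 (200 mg at t=20 h): 200·exp(−0.03851·34) = 54.003 mg/L
Dose 4 (215 mg at t=30 h): 215·exp(−0.03851·24) = 85.323 mg/L
Dose 5 (245 mg at t=40 h): 245·exp(−0.03851·14) = 142.900 mg/L
Dose 6 (350 mg at t=50 h): 350·exp(−0.03851·4) = 300.035 mg/L
C(54) = 13.750 + 3.674 + 54.003 + 85.323 + 142.900 + 300.035 = 599.685 mg/L

599.685 mg/L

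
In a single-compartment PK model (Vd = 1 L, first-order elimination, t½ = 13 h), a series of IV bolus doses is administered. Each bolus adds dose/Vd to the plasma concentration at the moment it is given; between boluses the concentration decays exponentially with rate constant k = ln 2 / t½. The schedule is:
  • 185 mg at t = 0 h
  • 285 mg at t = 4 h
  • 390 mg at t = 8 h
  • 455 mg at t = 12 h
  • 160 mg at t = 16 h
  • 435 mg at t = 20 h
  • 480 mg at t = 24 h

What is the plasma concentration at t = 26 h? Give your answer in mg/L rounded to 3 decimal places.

1340.720 mg/L

k = ln 2 / 13 = 0.05332 per h
Dose 1 (185 mg at t=0 h): 185·exp(−0.05332·26) = 46.250 mg/L
Dose 2 (285 mg at t=4 h): 285·exp(−0.05332·22) = 88.188 mg/L
Dose 3 (390 mg at t=8 h): 390·exp(−0.05332·18) = 149.367 mg/L
Dose 4 (455 mg at t=12 h): 455·exp(−0.05332·14) = 215.688 mg/L
Dose 5 (160 mg at t=16 h): 160·exp(−0.05332·10) = 93.877 mg/L
Dose 6 (435 mg at t=20 h): 435·exp(−0.05332·6) = 315.902 mg/L
Dose 7 (480 mg at t=24 h): 480·exp(−0.05332·2) = 431.448 mg/L
C(26) = 46.250 + 88.188 + 149.367 + 215.688 + 93.877 + 315.902 + 431.448 = 1340.720 mg/L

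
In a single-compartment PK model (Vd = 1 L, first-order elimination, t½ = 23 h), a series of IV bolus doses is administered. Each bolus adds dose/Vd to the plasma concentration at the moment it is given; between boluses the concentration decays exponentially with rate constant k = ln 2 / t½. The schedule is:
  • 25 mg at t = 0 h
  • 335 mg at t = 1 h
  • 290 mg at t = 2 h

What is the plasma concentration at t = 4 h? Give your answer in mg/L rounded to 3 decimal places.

601.239 mg/L

k = ln 2 / 23 = 0.03014 per h
Dose 1 (25 mg at t=0 h): 25·exp(−0.03014·4) = 22.161 mg/L
Dose 2 (335 mg at t=1 h): 335·exp(−0.03014·3) = 306.041 mg/L
Dose 3 (290 mg at t=2 h): 290·exp(−0.03014·2) = 273.037 mg/L
C(4) = 22.161 + 306.041 + 273.037 = 601.239 mg/L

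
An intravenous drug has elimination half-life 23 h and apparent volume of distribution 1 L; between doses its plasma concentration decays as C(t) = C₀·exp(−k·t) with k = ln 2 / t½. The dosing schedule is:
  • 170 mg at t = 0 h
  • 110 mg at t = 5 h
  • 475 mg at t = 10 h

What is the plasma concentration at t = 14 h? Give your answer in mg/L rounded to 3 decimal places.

616.409 mg/L

k = ln 2 / 23 = 0.03014 per h
Dose 1 (170 mg at t=0 h): 170·exp(−0.03014·14) = 111.484 mg/L
Dose 2 (110 mg at t=5 h): 110·exp(−0.03014·9) = 83.868 mg/L
Dose 3 (475 mg at t=10 h): 475·exp(−0.03014·4) = 421.057 mg/L
C(14) = 111.484 + 83.868 + 421.057 = 616.409 mg/L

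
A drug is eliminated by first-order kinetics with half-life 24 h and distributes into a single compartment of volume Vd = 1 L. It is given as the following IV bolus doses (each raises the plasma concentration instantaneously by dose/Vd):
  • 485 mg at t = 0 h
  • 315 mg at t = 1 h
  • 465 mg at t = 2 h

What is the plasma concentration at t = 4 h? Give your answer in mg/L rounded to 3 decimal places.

k = ln 2 / 24 = 0.02888 per h
Dose 1 (485 mg at t=0 h): 485·exp(−0.02888·4) = 432.086 mg/L
Dose 2 (315 mg at t=1 h): 315·exp(−0.02888·3) = 288.856 mg/L
Dose 3 (465 mg at t=2 h): 465·exp(−0.02888·2) = 438.902 mg/L
C(4) = 432.086 + 288.856 + 438.902 = 1159.844 mg/L

1159.844 mg/L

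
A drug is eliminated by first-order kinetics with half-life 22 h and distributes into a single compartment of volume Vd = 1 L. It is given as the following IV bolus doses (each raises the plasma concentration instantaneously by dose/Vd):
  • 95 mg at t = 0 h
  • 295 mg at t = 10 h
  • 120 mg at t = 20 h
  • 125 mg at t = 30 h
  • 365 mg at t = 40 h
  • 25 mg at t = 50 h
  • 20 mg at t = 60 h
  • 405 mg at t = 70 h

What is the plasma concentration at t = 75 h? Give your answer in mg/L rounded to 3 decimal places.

k = ln 2 / 22 = 0.03151 per h
Dose 1 (95 mg at t=0 h): 95·exp(−0.03151·75) = 8.943 mg/L
Dose 2 (295 mg at t=10 h): 295·exp(−0.03151·65) = 38.055 mg/L
Dose 3 (120 mg at t=20 h): 120·exp(−0.03151·55) = 21.213 mg/L
Dose 4 (125 mg at t=30 h): 125·exp(−0.03151·45) = 30.281 mg/L
Dose 5 (365 mg at t=40 h): 365·exp(−0.03151·35) = 121.166 mg/L
Dose 6 (25 mg at t=50 h): 25·exp(−0.03151·25) = 11.373 mg/L
Dose 7 (20 mg at t=60 h): 20·exp(−0.03151·15) = 12.468 mg/L
Dose 8 (405 mg at t=70 h): 405·exp(−0.03151·5) = 345.971 mg/L
C(75) = 8.943 + 38.055 + 21.213 + 30.281 + 121.166 + 11.373 + 12.468 + 345.971 = 589.469 mg/L

589.469 mg/L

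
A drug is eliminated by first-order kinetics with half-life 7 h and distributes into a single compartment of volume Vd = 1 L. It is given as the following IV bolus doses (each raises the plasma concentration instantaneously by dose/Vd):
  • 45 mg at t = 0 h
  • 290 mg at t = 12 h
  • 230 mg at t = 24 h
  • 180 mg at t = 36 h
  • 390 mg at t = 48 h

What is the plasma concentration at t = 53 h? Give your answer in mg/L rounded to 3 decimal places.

k = ln 2 / 7 = 0.09902 per h
Dose 1 (45 mg at t=0 h): 45·exp(−0.09902·53) = 0.237 mg/L
Dose 2 (290 mg at t=12 h): 290·exp(−0.09902·41) = 5.003 mg/L
Dose 3 (230 mg at t=24 h): 230·exp(−0.09902·29) = 13.020 mg/L
Dose 4 (180 mg at t=36 h): 180·exp(−0.09902·17) = 33.435 mg/L
Dose 5 (390 mg at t=48 h): 390·exp(−0.09902·5) = 237.708 mg/L
C(53) = 0.237 + 5.003 + 13.020 + 33.435 + 237.708 = 289.402 mg/L

289.402 mg/L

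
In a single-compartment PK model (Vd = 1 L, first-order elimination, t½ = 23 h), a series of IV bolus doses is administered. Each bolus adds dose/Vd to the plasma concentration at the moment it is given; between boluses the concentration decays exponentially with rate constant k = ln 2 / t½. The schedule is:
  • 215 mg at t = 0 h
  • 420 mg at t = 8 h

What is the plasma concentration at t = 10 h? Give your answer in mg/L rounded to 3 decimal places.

554.491 mg/L

k = ln 2 / 23 = 0.03014 per h
Dose 1 (215 mg at t=0 h): 215·exp(−0.03014·10) = 159.058 mg/L
Dose 2 (420 mg at t=8 h): 420·exp(−0.03014·2) = 395.433 mg/L
C(10) = 159.058 + 395.433 = 554.491 mg/L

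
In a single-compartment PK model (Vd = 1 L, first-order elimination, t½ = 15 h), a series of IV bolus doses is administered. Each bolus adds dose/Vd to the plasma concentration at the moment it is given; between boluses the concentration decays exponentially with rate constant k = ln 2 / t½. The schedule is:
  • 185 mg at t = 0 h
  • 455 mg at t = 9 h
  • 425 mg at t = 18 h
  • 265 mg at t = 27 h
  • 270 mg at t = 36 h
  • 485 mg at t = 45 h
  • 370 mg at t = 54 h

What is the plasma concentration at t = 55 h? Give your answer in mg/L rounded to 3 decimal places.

989.465 mg/L

k = ln 2 / 15 = 0.04621 per h
Dose 1 (185 mg at t=0 h): 185·exp(−0.04621·55) = 14.568 mg/L
Dose 2 (455 mg at t=9 h): 455·exp(−0.04621·46) = 54.307 mg/L
Dose 3 (425 mg at t=18 h): 425·exp(−0.04621·37) = 76.886 mg/L
Dose 4 (265 mg at t=27 h): 265·exp(−0.04621·28) = 72.665 mg/L
Dose 5 (270 mg at t=36 h): 270·exp(−0.04621·19) = 112.217 mg/L
Dose 6 (485 mg at t=45 h): 485·exp(−0.04621·10) = 305.531 mg/L
Dose 7 (370 mg at t=54 h): 370·exp(−0.04621·1) = 353.291 mg/L
C(55) = 14.568 + 54.307 + 76.886 + 72.665 + 112.217 + 305.531 + 353.291 = 989.465 mg/L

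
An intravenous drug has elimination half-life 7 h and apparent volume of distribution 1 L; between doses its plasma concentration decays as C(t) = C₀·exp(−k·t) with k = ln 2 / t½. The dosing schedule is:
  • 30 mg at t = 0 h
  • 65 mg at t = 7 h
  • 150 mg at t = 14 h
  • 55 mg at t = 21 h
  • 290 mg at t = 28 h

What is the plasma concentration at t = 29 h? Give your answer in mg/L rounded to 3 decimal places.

330.589 mg/L

k = ln 2 / 7 = 0.09902 per h
Dose 1 (30 mg at t=0 h): 30·exp(−0.09902·29) = 1.698 mg/L
Dose 2 (65 mg at t=7 h): 65·exp(−0.09902·22) = 7.359 mg/L
Dose 3 (150 mg at t=14 h): 150·exp(−0.09902·15) = 33.965 mg/L
Dose 4 (55 mg at t=21 h): 55·exp(−0.09902·8) = 24.907 mg/L
Dose 5 (290 mg at t=28 h): 290·exp(−0.09902·1) = 262.660 mg/L
C(29) = 1.698 + 7.359 + 33.965 + 24.907 + 262.660 = 330.589 mg/L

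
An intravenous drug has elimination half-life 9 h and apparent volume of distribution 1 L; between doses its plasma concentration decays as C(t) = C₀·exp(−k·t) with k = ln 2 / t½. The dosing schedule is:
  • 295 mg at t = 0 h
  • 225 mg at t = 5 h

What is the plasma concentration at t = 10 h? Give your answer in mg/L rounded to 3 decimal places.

289.655 mg/L

k = ln 2 / 9 = 0.07702 per h
Dose 1 (295 mg at t=0 h): 295·exp(−0.07702·10) = 136.567 mg/L
Dose 2 (225 mg at t=5 h): 225·exp(−0.07702·5) = 153.089 mg/L
C(10) = 136.567 + 153.089 = 289.655 mg/L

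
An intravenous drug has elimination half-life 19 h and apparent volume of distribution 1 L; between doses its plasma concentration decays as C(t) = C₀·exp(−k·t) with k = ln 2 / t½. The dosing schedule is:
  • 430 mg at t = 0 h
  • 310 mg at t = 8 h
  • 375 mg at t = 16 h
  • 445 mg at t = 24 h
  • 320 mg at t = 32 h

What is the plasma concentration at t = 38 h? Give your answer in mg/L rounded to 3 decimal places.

k = ln 2 / 19 = 0.03648 per h
Dose 1 (430 mg at t=0 h): 430·exp(−0.03648·38) = 107.500 mg/L
Dose 2 (310 mg at t=8 h): 310·exp(−0.03648·30) = 103.765 mg/L
Dose 3 (375 mg at t=16 h): 375·exp(−0.03648·22) = 168.062 mg/L
Dose 4 (445 mg at t=24 h): 445·exp(−0.03648·14) = 267.023 mg/L
Dose 5 (320 mg at t=32 h): 320·exp(−0.03648·6) = 257.092 mg/L
C(38) = 107.500 + 103.765 + 168.062 + 267.023 + 257.092 = 903.442 mg/L

903.442 mg/L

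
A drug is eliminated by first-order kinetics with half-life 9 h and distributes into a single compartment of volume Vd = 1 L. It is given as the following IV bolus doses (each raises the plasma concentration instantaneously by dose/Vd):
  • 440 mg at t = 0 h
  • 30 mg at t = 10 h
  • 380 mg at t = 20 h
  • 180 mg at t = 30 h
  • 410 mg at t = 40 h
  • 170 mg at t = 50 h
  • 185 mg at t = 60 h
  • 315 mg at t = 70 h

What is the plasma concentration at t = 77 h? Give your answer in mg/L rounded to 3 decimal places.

k = ln 2 / 9 = 0.07702 per h
Dose 1 (440 mg at t=0 h): 440·exp(−0.07702·77) = 1.169 mg/L
Dose 2 (30 mg at t=10 h): 30·exp(−0.07702·67) = 0.172 mg/L
Dose 3 (380 mg at t=20 h): 380·exp(−0.07702·57) = 4.713 mg/L
Dose 4 (180 mg at t=30 h): 180·exp(−0.07702·47) = 4.822 mg/L
Dose 5 (410 mg at t=40 h): 410·exp(−0.07702·37) = 23.726 mg/L
Dose 6 (170 mg at t=50 h): 170·exp(−0.07702·27) = 21.250 mg/L
Dose 7 (185 mg at t=60 h): 185·exp(−0.07702·17) = 49.953 mg/L
Dose 8 (315 mg at t=70 h): 315·exp(−0.07702·7) = 183.728 mg/L
C(77) = 1.169 + 0.172 + 4.713 + 4.822 + 23.726 + 21.250 + 49.953 + 183.728 = 289.533 mg/L

289.533 mg/L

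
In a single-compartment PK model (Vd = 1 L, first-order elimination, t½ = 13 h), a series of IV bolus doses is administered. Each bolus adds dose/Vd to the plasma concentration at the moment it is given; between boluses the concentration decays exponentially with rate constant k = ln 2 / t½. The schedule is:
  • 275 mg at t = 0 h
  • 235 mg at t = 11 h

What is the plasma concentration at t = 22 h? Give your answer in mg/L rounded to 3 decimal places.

k = ln 2 / 13 = 0.05332 per h
Dose 1 (275 mg at t=0 h): 275·exp(−0.05332·22) = 85.094 mg/L
Dose 2 (235 mg at t=11 h): 235·exp(−0.05332·11) = 130.722 mg/L
C(22) = 85.094 + 130.722 = 215.816 mg/L

215.816 mg/L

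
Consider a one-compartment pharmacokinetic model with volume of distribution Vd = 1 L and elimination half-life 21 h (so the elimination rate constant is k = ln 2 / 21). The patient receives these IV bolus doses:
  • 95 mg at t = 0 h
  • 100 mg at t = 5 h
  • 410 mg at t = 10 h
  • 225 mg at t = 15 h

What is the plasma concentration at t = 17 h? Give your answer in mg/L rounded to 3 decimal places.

k = ln 2 / 21 = 0.03301 per h
Dose 1 (95 mg at t=0 h): 95·exp(−0.03301·17) = 54.204 mg/L
Dose 2 (100 mg at t=5 h): 100·exp(−0.03301·12) = 67.295 mg/L
Dose 3 (410 mg at t=10 h): 410·exp(−0.03301·7) = 325.417 mg/L
Dose 4 (225 mg at t=15 h): 225·exp(−0.03301·2) = 210.626 mg/L
C(17) = 54.204 + 67.295 + 325.417 + 210.626 = 657.543 mg/L

657.543 mg/L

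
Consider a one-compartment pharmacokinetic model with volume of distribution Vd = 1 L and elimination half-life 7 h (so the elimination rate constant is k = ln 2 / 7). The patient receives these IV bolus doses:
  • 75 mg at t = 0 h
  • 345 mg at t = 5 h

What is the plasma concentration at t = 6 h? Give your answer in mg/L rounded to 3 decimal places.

353.878 mg/L

k = ln 2 / 7 = 0.09902 per h
Dose 1 (75 mg at t=0 h): 75·exp(−0.09902·6) = 41.403 mg/L
Dose 2 (345 mg at t=5 h): 345·exp(−0.09902·1) = 312.475 mg/L
C(6) = 41.403 + 312.475 = 353.878 mg/L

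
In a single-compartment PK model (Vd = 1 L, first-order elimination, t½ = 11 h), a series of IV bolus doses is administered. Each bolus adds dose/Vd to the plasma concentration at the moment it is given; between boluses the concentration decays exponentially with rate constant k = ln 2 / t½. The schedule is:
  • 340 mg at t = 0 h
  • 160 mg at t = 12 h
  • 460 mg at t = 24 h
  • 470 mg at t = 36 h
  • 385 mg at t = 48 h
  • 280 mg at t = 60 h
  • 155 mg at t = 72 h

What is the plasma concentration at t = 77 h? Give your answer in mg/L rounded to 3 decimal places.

328.067 mg/L

k = ln 2 / 11 = 0.06301 per h
Dose 1 (340 mg at t=0 h): 340·exp(−0.06301·77) = 2.656 mg/L
Dose 2 (160 mg at t=12 h): 160·exp(−0.06301·65) = 2.663 mg/L
Dose 3 (460 mg at t=24 h): 460·exp(−0.06301·53) = 16.306 mg/L
Dose 4 (470 mg at t=36 h): 470·exp(−0.06301·41) = 35.488 mg/L
Dose 5 (385 mg at t=48 h): 385·exp(−0.06301·29) = 61.921 mg/L
Dose 6 (280 mg at t=60 h): 280·exp(−0.06301·17) = 95.925 mg/L
Dose 7 (155 mg at t=72 h): 155·exp(−0.06301·5) = 113.110 mg/L
C(77) = 2.656 + 2.663 + 16.306 + 35.488 + 61.921 + 95.925 + 113.110 = 328.067 mg/L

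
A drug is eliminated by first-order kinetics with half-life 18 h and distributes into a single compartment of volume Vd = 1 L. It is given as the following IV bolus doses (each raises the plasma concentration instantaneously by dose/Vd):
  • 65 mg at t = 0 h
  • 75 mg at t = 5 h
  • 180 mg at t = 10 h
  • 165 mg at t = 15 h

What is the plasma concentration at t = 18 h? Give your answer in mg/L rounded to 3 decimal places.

k = ln 2 / 18 = 0.03851 per h
Dose 1 (65 mg at t=0 h): 65·exp(−0.03851·18) = 32.500 mg/L
Dose 2 (75 mg at t=5 h): 75·exp(−0.03851·13) = 45.462 mg/L
Dose 3 (180 mg at t=10 h): 180·exp(−0.03851·8) = 132.276 mg/L
Dose 4 (165 mg at t=15 h): 165·exp(−0.03851·3) = 146.998 mg/L
C(18) = 32.500 + 45.462 + 132.276 + 146.998 = 357.237 mg/L

357.237 mg/L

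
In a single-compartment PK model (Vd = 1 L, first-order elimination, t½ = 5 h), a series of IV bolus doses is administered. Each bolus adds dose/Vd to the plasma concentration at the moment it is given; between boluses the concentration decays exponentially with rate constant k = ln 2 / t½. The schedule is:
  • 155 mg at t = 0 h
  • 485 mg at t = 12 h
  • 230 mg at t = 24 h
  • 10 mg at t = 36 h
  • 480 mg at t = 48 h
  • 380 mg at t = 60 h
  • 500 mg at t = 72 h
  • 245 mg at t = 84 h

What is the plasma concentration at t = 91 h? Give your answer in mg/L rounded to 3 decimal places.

k = ln 2 / 5 = 0.13863 per h
Dose 1 (155 mg at t=0 h): 155·exp(−0.13863·91) = 0.001 mg/L
Dose 2 (485 mg at t=12 h): 485·exp(−0.13863·79) = 0.009 mg/L
Dose 3 (230 mg at t=24 h): 230·exp(−0.13863·67) = 0.021 mg/L
Dose 4 (10 mg at t=36 h): 10·exp(−0.13863·55) = 0.005 mg/L
Dose 5 (480 mg at t=48 h): 480·exp(−0.13863·43) = 1.237 mg/L
Dose 6 (380 mg at t=60 h): 380·exp(−0.13863·31) = 5.169 mg/L
Dose 7 (500 mg at t=72 h): 500·exp(−0.13863·19) = 35.897 mg/L
Dose 8 (245 mg at t=84 h): 245·exp(−0.13863·7) = 92.838 mg/L
C(91) = 0.001 + 0.009 + 0.021 + 0.005 + 1.237 + 5.169 + 35.897 + 92.838 = 135.176 mg/L

135.176 mg/L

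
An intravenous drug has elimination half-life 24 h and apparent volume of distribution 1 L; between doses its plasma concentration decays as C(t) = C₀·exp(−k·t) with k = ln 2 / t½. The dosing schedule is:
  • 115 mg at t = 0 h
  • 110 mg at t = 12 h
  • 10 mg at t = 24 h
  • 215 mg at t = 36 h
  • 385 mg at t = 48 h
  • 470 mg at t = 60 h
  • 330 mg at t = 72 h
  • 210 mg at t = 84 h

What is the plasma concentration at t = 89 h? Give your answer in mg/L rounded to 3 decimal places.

773.699 mg/L

k = ln 2 / 24 = 0.02888 per h
Dose 1 (115 mg at t=0 h): 115·exp(−0.02888·89) = 8.798 mg/L
Dose 2 (110 mg at t=12 h): 110·exp(−0.02888·77) = 11.901 mg/L
Dose 3 (10 mg at t=24 h): 10·exp(−0.02888·65) = 1.530 mg/L
Dose 4 (215 mg at t=36 h): 215·exp(−0.02888·53) = 46.523 mg/L
Dose 5 (385 mg at t=48 h): 385·exp(−0.02888·41) = 117.815 mg/L
Dose 6 (470 mg at t=60 h): 470·exp(−0.02888·29) = 203.401 mg/L
Dose 7 (330 mg at t=72 h): 330·exp(−0.02888·17) = 201.969 mg/L
Dose 8 (210 mg at t=84 h): 210·exp(−0.02888·5) = 181.763 mg/L
C(89) = 8.798 + 11.901 + 1.530 + 46.523 + 117.815 + 203.401 + 201.969 + 181.763 = 773.699 mg/L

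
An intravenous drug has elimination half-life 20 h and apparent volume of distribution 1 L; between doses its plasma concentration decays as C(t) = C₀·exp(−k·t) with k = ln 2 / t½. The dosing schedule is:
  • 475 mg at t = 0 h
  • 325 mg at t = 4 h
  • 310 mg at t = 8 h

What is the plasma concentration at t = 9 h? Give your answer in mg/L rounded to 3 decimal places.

920.452 mg/L

k = ln 2 / 20 = 0.03466 per h
Dose 1 (475 mg at t=0 h): 475·exp(−0.03466·9) = 347.720 mg/L
Dose 2 (325 mg at t=4 h): 325·exp(−0.03466·5) = 273.291 mg/L
Dose 3 (310 mg at t=8 h): 310·exp(−0.03466·1) = 299.440 mg/L
C(9) = 347.720 + 273.291 + 299.440 = 920.452 mg/L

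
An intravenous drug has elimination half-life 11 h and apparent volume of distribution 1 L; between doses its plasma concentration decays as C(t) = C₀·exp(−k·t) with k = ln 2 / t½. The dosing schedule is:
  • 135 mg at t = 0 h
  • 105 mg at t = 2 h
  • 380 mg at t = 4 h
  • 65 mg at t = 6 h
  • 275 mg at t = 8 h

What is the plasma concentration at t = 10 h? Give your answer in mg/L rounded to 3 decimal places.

k = ln 2 / 11 = 0.06301 per h
Dose 1 (135 mg at t=0 h): 135·exp(−0.06301·10) = 71.890 mg/L
Dose 2 (105 mg at t=2 h): 105·exp(−0.06301·8) = 63.425 mg/L
Dose 3 (380 mg at t=4 h): 380·exp(−0.06301·6) = 260.367 mg/L
Dose 4 (65 mg at t=6 h): 65·exp(−0.06301·4) = 50.518 mg/L
Dose 5 (275 mg at t=8 h): 275·exp(−0.06301·2) = 242.438 mg/L
C(10) = 71.890 + 63.425 + 260.367 + 50.518 + 242.438 = 688.637 mg/L

688.637 mg/L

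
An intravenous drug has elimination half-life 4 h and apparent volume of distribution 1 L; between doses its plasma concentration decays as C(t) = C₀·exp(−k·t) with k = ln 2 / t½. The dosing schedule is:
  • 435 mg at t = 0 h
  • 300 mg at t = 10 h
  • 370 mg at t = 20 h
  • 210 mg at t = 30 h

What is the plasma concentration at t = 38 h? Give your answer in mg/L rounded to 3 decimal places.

71.796 mg/L

k = ln 2 / 4 = 0.17329 per h
Dose 1 (435 mg at t=0 h): 435·exp(−0.17329·38) = 0.601 mg/L
Dose 2 (300 mg at t=10 h): 300·exp(−0.17329·28) = 2.344 mg/L
Dose 3 (370 mg at t=20 h): 370·exp(−0.17329·18) = 16.352 mg/L
Dose 4 (210 mg at t=30 h): 210·exp(−0.17329·8) = 52.500 mg/L
C(38) = 0.601 + 2.344 + 16.352 + 52.500 = 71.796 mg/L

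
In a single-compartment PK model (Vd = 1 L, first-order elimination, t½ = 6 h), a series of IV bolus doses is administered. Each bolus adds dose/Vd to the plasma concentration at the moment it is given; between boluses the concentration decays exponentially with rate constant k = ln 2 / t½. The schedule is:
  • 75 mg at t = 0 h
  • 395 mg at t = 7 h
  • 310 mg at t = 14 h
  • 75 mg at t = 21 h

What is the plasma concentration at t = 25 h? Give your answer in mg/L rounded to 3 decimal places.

k = ln 2 / 6 = 0.11552 per h
Dose 1 (75 mg at t=0 h): 75·exp(−0.11552·25) = 4.176 mg/L
Dose 2 (395 mg at t=7 h): 395·exp(−0.11552·18) = 49.375 mg/L
Dose 3 (310 mg at t=14 h): 310·exp(−0.11552·11) = 86.991 mg/L
Dose 4 (75 mg at t=21 h): 75·exp(−0.11552·4) = 47.247 mg/L
C(25) = 4.176 + 49.375 + 86.991 + 47.247 = 187.789 mg/L

187.789 mg/L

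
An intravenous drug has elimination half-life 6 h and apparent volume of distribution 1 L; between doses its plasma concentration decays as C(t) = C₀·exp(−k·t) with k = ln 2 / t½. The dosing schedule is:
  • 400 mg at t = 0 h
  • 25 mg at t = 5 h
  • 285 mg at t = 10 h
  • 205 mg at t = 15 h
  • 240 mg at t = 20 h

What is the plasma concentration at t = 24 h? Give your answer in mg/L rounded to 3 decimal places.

308.004 mg/L

k = ln 2 / 6 = 0.11552 per h
Dose 1 (400 mg at t=0 h): 400·exp(−0.11552·24) = 25.000 mg/L
Dose 2 (25 mg at t=5 h): 25·exp(−0.11552·19) = 2.784 mg/L
Dose 3 (285 mg at t=10 h): 285·exp(−0.11552·14) = 56.551 mg/L
Dose 4 (205 mg at t=15 h): 205·exp(−0.11552·9) = 72.478 mg/L
Dose 5 (240 mg at t=20 h): 240·exp(−0.11552·4) = 151.191 mg/L
C(24) = 25.000 + 2.784 + 56.551 + 72.478 + 151.191 = 308.004 mg/L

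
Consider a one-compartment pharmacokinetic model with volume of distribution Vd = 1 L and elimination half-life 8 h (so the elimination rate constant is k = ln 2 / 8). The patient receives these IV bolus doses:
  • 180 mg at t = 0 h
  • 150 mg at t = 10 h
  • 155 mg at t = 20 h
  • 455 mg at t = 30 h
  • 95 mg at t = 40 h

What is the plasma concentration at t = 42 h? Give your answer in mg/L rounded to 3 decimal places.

277.898 mg/L

k = ln 2 / 8 = 0.08664 per h
Dose 1 (180 mg at t=0 h): 180·exp(−0.08664·42) = 4.730 mg/L
Dose 2 (150 mg at t=10 h): 150·exp(−0.08664·32) = 9.375 mg/L
Dose 3 (155 mg at t=20 h): 155·exp(−0.08664·22) = 23.041 mg/L
Dose 4 (455 mg at t=30 h): 455·exp(−0.08664·12) = 160.867 mg/L
Dose 5 (95 mg at t=40 h): 95·exp(−0.08664·2) = 79.885 mg/L
C(42) = 4.730 + 9.375 + 23.041 + 160.867 + 79.885 = 277.898 mg/L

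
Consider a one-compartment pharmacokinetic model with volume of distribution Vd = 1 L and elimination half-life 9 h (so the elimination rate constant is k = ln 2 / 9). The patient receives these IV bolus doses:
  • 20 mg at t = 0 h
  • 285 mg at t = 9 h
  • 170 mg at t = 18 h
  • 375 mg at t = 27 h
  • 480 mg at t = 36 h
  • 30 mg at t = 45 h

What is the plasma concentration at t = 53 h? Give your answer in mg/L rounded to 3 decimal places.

k = ln 2 / 9 = 0.07702 per h
Dose 1 (20 mg at t=0 h): 20·exp(−0.07702·53) = 0.338 mg/L
Dose 2 (285 mg at t=9 h): 285·exp(−0.07702·44) = 9.619 mg/L
Dose 3 (170 mg at t=18 h): 170·exp(−0.07702·35) = 11.476 mg/L
Dose 4 (375 mg at t=27 h): 375·exp(−0.07702·26) = 50.628 mg/L
Dose 5 (480 mg at t=36 h): 480·exp(−0.07702·17) = 129.607 mg/L
Dose 6 (30 mg at t=45 h): 30·exp(−0.07702·8) = 16.201 mg/L
C(53) = 0.338 + 9.619 + 11.476 + 50.628 + 129.607 + 16.201 = 217.868 mg/L

217.868 mg/L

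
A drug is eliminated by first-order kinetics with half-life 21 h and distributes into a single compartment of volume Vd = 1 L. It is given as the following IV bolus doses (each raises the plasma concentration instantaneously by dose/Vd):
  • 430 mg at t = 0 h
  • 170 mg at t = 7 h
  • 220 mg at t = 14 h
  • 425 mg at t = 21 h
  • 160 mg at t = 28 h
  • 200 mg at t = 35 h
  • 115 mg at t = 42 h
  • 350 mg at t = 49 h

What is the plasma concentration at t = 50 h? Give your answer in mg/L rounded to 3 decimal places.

980.156 mg/L

k = ln 2 / 21 = 0.03301 per h
Dose 1 (430 mg at t=0 h): 430·exp(−0.03301·50) = 82.553 mg/L
Dose 2 (170 mg at t=7 h): 170·exp(−0.03301·43) = 41.120 mg/L
Dose 3 (220 mg at t=14 h): 220·exp(−0.03301·36) = 67.046 mg/L
Dose 4 (425 mg at t=21 h): 425·exp(−0.03301·29) = 163.185 mg/L
Dose 5 (160 mg at t=28 h): 160·exp(−0.03301·22) = 77.403 mg/L
Dose 6 (200 mg at t=35 h): 200·exp(−0.03301·15) = 121.901 mg/L
Dose 7 (115 mg at t=42 h): 115·exp(−0.03301·8) = 88.312 mg/L
Dose 8 (350 mg at t=49 h): 350·exp(−0.03301·1) = 338.636 mg/L
C(50) = 82.553 + 41.120 + 67.046 + 163.185 + 77.403 + 121.901 + 88.312 + 338.636 = 980.156 mg/L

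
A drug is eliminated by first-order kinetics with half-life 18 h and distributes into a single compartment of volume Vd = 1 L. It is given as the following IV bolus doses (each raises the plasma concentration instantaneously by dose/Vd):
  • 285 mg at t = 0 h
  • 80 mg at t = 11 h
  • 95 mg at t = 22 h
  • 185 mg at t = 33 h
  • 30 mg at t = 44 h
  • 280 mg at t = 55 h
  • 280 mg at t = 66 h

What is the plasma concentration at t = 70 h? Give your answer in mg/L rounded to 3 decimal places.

495.148 mg/L

k = ln 2 / 18 = 0.03851 per h
Dose 1 (285 mg at t=0 h): 285·exp(−0.03851·70) = 19.239 mg/L
Dose 2 (80 mg at t=11 h): 80·exp(−0.03851·59) = 8.249 mg/L
Dose 3 (95 mg at t=22 h): 95·exp(−0.03851·48) = 14.962 mg/L
Dose 4 (185 mg at t=33 h): 185·exp(−0.03851·37) = 44.503 mg/L
Dose 5 (30 mg at t=44 h): 30·exp(−0.03851·26) = 11.023 mg/L
Dose 6 (280 mg at t=55 h): 280·exp(−0.03851·15) = 157.145 mg/L
Dose 7 (280 mg at t=66 h): 280·exp(−0.03851·4) = 240.028 mg/L
C(70) = 19.239 + 8.249 + 14.962 + 44.503 + 11.023 + 157.145 + 240.028 = 495.148 mg/L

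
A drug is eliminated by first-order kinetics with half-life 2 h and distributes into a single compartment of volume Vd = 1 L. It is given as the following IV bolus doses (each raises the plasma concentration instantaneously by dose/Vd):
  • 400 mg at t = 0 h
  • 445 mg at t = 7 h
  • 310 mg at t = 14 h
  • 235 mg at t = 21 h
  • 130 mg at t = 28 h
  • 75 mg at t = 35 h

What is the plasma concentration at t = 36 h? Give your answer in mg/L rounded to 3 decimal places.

k = ln 2 / 2 = 0.34657 per h
Dose 1 (400 mg at t=0 h): 400·exp(−0.34657·36) = 0.002 mg/L
Dose 2 (445 mg at t=7 h): 445·exp(−0.34657·29) = 0.019 mg/L
Dose 3 (310 mg at t=14 h): 310·exp(−0.34657·22) = 0.151 mg/L
Dose 4 (235 mg at t=21 h): 235·exp(−0.34657·15) = 1.298 mg/L
Dose 5 (130 mg at t=28 h): 130·exp(−0.34657·8) = 8.125 mg/L
Dose 6 (75 mg at t=35 h): 75·exp(−0.34657·1) = 53.033 mg/L
C(36) = 0.002 + 0.019 + 0.151 + 1.298 + 8.125 + 53.033 = 62.628 mg/L

62.628 mg/L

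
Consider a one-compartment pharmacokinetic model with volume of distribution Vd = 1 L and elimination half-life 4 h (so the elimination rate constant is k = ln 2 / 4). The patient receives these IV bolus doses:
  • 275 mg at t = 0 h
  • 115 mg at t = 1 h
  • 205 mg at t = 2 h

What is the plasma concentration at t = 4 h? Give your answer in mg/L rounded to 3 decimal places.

350.836 mg/L

k = ln 2 / 4 = 0.17329 per h
Dose 1 (275 mg at t=0 h): 275·exp(−0.17329·4) = 137.500 mg/L
Dose 2 (115 mg at t=1 h): 115·exp(−0.17329·3) = 68.379 mg/L
Dose 3 (205 mg at t=2 h): 205·exp(−0.17329·2) = 144.957 mg/L
C(4) = 137.500 + 68.379 + 144.957 = 350.836 mg/L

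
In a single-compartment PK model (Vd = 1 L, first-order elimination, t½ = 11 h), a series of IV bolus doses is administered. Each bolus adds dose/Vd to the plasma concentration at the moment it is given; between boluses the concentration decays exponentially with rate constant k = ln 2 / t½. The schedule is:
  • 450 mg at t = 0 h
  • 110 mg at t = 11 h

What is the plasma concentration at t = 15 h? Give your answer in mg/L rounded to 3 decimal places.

k = ln 2 / 11 = 0.06301 per h
Dose 1 (450 mg at t=0 h): 450·exp(−0.06301·15) = 174.871 mg/L
Dose 2 (110 mg at t=11 h): 110·exp(−0.06301·4) = 85.492 mg/L
C(15) = 174.871 + 85.492 = 260.363 mg/L

260.363 mg/L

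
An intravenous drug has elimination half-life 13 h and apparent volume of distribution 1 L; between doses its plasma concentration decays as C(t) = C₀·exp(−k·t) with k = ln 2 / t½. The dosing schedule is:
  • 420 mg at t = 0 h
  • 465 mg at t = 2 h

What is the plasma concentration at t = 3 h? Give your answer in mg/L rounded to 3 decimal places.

k = ln 2 / 13 = 0.05332 per h
Dose 1 (420 mg at t=0 h): 420·exp(−0.05332·3) = 357.916 mg/L
Dose 2 (465 mg at t=2 h): 465·exp(−0.05332·1) = 440.856 mg/L
C(3) = 357.916 + 440.856 = 798.772 mg/L

798.772 mg/L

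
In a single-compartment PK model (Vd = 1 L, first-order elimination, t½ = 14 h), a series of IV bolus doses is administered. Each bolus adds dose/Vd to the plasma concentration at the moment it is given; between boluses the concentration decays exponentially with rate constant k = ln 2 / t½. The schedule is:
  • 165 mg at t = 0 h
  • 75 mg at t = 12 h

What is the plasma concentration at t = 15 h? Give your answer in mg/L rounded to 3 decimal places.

k = ln 2 / 14 = 0.04951 per h
Dose 1 (165 mg at t=0 h): 165·exp(−0.04951·15) = 78.515 mg/L
Dose 2 (75 mg at t=12 h): 75·exp(−0.04951·3) = 64.648 mg/L
C(15) = 78.515 + 64.648 = 143.163 mg/L

143.163 mg/L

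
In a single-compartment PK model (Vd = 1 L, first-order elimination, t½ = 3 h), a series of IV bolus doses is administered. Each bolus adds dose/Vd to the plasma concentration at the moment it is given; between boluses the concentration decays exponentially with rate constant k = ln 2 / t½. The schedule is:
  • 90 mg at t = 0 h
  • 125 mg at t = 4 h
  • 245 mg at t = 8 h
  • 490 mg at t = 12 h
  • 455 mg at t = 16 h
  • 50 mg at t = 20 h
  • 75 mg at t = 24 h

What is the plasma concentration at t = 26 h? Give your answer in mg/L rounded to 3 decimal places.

129.006 mg/L

k = ln 2 / 3 = 0.23105 per h
Dose 1 (90 mg at t=0 h): 90·exp(−0.23105·26) = 0.221 mg/L
Dose 2 (125 mg at t=4 h): 125·exp(−0.23105·22) = 0.775 mg/L
Dose 3 (245 mg at t=8 h): 245·exp(−0.23105·18) = 3.828 mg/L
Dose 4 (490 mg at t=12 h): 490·exp(−0.23105·14) = 19.293 mg/L
Dose 5 (455 mg at t=16 h): 455·exp(−0.23105·10) = 45.142 mg/L
Dose 6 (50 mg at t=20 h): 50·exp(−0.23105·6) = 12.500 mg/L
Dose 7 (75 mg at t=24 h): 75·exp(−0.23105·2) = 47.247 mg/L
C(26) = 0.221 + 0.775 + 3.828 + 19.293 + 45.142 + 12.500 + 47.247 = 129.006 mg/L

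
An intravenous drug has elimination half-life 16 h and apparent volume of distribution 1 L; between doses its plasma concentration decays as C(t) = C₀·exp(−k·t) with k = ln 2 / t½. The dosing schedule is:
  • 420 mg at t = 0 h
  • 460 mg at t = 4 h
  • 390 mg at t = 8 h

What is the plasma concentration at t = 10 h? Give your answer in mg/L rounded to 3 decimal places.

k = ln 2 / 16 = 0.04332 per h
Dose 1 (420 mg at t=0 h): 420·exp(−0.04332·10) = 272.336 mg/L
Dose 2 (460 mg at t=4 h): 460·exp(−0.04332·6) = 354.708 mg/L
Dose 3 (390 mg at t=8 h): 390·exp(−0.04332·2) = 357.632 mg/L
C(10) = 272.336 + 354.708 + 357.632 = 984.676 mg/L

984.676 mg/L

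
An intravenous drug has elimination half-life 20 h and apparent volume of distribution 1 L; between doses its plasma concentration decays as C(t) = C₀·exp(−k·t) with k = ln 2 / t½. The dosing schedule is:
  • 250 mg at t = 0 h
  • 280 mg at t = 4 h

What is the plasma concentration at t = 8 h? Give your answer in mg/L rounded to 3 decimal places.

433.219 mg/L

k = ln 2 / 20 = 0.03466 per h
Dose 1 (250 mg at t=0 h): 250·exp(−0.03466·8) = 189.465 mg/L
Dose 2 (280 mg at t=4 h): 280·exp(−0.03466·4) = 243.754 mg/L
C(8) = 189.465 + 243.754 = 433.219 mg/L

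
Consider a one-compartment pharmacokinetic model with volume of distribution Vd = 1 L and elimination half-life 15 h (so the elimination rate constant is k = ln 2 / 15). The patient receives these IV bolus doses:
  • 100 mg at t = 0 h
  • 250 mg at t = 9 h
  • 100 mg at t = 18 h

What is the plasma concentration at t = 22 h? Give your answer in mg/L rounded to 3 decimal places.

256.409 mg/L

k = ln 2 / 15 = 0.04621 per h
Dose 1 (100 mg at t=0 h): 100·exp(−0.04621·22) = 36.182 mg/L
Dose 2 (250 mg at t=9 h): 250·exp(−0.04621·13) = 137.103 mg/L
Dose 3 (100 mg at t=18 h): 100·exp(−0.04621·4) = 83.124 mg/L
C(22) = 36.182 + 137.103 + 83.124 = 256.409 mg/L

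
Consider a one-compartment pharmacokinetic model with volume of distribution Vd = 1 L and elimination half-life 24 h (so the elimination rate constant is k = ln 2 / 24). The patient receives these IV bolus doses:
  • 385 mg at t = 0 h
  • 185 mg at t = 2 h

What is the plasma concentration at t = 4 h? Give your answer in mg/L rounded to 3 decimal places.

k = ln 2 / 24 = 0.02888 per h
Dose 1 (385 mg at t=0 h): 385·exp(−0.02888·4) = 342.996 mg/L
Dose 2 (185 mg at t=2 h): 185·exp(−0.02888·2) = 174.617 mg/L
C(4) = 342.996 + 174.617 = 517.613 mg/L

517.613 mg/L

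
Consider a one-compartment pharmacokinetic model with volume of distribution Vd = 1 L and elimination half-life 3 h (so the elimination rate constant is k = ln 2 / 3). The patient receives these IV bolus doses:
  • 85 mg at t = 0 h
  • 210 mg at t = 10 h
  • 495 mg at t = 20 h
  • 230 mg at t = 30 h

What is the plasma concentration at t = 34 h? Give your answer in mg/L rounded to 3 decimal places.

111.618 mg/L

k = ln 2 / 3 = 0.23105 per h
Dose 1 (85 mg at t=0 h): 85·exp(−0.23105·34) = 0.033 mg/L
Dose 2 (210 mg at t=10 h): 210·exp(−0.23105·24) = 0.820 mg/L
Dose 3 (495 mg at t=20 h): 495·exp(−0.23105·14) = 19.489 mg/L
Dose 4 (230 mg at t=30 h): 230·exp(−0.23105·4) = 91.276 mg/L
C(34) = 0.033 + 0.820 + 19.489 + 91.276 = 111.618 mg/L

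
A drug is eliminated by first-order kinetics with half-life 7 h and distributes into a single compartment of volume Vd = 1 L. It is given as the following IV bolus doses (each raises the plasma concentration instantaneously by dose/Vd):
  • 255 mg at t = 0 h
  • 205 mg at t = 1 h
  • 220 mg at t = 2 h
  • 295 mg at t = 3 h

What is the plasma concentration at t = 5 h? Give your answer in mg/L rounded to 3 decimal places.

698.837 mg/L

k = ln 2 / 7 = 0.09902 per h
Dose 1 (255 mg at t=0 h): 255·exp(−0.09902·5) = 155.424 mg/L
Dose 2 (205 mg at t=1 h): 205·exp(−0.09902·4) = 137.955 mg/L
Dose 3 (220 mg at t=2 h): 220·exp(−0.09902·3) = 163.459 mg/L
Dose 4 (295 mg at t=3 h): 295·exp(−0.09902·2) = 241.999 mg/L
C(5) = 155.424 + 137.955 + 163.459 + 241.999 = 698.837 mg/L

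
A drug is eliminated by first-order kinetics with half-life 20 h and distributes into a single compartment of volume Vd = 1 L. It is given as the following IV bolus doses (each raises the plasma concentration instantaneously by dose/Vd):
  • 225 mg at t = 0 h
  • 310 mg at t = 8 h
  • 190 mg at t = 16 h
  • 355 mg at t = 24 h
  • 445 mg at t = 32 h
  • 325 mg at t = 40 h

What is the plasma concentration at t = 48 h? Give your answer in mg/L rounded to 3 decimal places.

k = ln 2 / 20 = 0.03466 per h
Dose 1 (225 mg at t=0 h): 225·exp(−0.03466·48) = 42.630 mg/L
Dose 2 (310 mg at t=8 h): 310·exp(−0.03466·40) = 77.500 mg/L
Dose 3 (190 mg at t=16 h): 190·exp(−0.03466·32) = 62.677 mg/L
Dose 4 (355 mg at t=24 h): 355·exp(−0.03466·24) = 154.523 mg/L
Dose 5 (445 mg at t=32 h): 445·exp(−0.03466·16) = 255.585 mg/L
Dose 6 (325 mg at t=40 h): 325·exp(−0.03466·8) = 246.304 mg/L
C(48) = 42.630 + 77.500 + 62.677 + 154.523 + 255.585 + 246.304 = 839.218 mg/L

839.218 mg/L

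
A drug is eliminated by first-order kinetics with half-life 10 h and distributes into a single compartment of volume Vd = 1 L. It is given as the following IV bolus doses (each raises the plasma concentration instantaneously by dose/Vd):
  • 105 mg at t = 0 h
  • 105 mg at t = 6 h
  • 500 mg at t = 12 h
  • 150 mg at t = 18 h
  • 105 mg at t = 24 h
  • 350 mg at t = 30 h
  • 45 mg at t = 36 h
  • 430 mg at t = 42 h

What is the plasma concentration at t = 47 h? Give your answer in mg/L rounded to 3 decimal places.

528.549 mg/L

k = ln 2 / 10 = 0.06931 per h
Dose 1 (105 mg at t=0 h): 105·exp(−0.06931·47) = 4.040 mg/L
Dose 2 (105 mg at t=6 h): 105·exp(−0.06931·41) = 6.123 mg/L
Dose 3 (500 mg at t=12 h): 500·exp(−0.06931·35) = 44.194 mg/L
Dose 4 (150 mg at t=18 h): 150·exp(−0.06931·29) = 20.096 mg/L
Dose 5 (105 mg at t=24 h): 105·exp(−0.06931·23) = 21.322 mg/L
Dose 6 (350 mg at t=30 h): 350·exp(−0.06931·17) = 107.725 mg/L
Dose 7 (45 mg at t=36 h): 45·exp(−0.06931·11) = 20.993 mg/L
Dose 8 (430 mg at t=42 h): 430·exp(−0.06931·5) = 304.056 mg/L
C(47) = 4.040 + 6.123 + 44.194 + 20.096 + 21.322 + 107.725 + 20.993 + 304.056 = 528.549 mg/L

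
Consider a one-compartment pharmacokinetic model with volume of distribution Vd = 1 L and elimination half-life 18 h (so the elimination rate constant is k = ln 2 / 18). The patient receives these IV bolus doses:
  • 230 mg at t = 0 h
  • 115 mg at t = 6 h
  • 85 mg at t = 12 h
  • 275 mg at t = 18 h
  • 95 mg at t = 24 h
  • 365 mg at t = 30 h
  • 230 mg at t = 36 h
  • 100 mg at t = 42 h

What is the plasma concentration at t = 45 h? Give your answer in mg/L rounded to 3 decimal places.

686.243 mg/L

k = ln 2 / 18 = 0.03851 per h
Dose 1 (230 mg at t=0 h): 230·exp(−0.03851·45) = 40.659 mg/L
Dose 2 (115 mg at t=6 h): 115·exp(−0.03851·39) = 25.613 mg/L
Dose 3 (85 mg at t=12 h): 85·exp(−0.03851·33) = 23.852 mg/L
Dose 4 (275 mg at t=18 h): 275·exp(−0.03851·27) = 97.227 mg/L
Dose 5 (95 mg at t=24 h): 95·exp(−0.03851·21) = 42.318 mg/L
Dose 6 (365 mg at t=30 h): 365·exp(−0.03851·15) = 204.849 mg/L
Dose 7 (230 mg at t=36 h): 230·exp(−0.03851·9) = 162.635 mg/L
Dose 8 (100 mg at t=42 h): 100·exp(−0.03851·3) = 89.090 mg/L
C(45) = 40.659 + 25.613 + 23.852 + 97.227 + 42.318 + 204.849 + 162.635 + 89.090 = 686.243 mg/L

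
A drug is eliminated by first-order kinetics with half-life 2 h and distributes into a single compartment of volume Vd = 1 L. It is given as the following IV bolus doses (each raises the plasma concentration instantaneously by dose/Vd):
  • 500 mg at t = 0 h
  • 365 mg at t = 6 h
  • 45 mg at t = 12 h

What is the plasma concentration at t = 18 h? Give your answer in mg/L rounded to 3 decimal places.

12.305 mg/L

k = ln 2 / 2 = 0.34657 per h
Dose 1 (500 mg at t=0 h): 500·exp(−0.34657·18) = 0.977 mg/L
Dose 2 (365 mg at t=6 h): 365·exp(−0.34657·12) = 5.703 mg/L
Dose 3 (45 mg at t=12 h): 45·exp(−0.34657·6) = 5.625 mg/L
C(18) = 0.977 + 5.703 + 5.625 = 12.305 mg/L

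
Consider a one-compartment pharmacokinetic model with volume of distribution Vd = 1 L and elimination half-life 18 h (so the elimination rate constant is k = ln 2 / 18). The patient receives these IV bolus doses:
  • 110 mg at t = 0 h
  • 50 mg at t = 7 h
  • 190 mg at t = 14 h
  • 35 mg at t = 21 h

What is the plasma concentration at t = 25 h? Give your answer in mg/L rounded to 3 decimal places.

k = ln 2 / 18 = 0.03851 per h
Dose 1 (110 mg at t=0 h): 110·exp(−0.03851·25) = 42.004 mg/L
Dose 2 (50 mg at t=7 h): 50·exp(−0.03851·18) = 25.000 mg/L
Dose 3 (190 mg at t=14 h): 190·exp(−0.03851·11) = 124.392 mg/L
Dose 4 (35 mg at t=21 h): 35·exp(−0.03851·4) = 30.004 mg/L
C(25) = 42.004 + 25.000 + 124.392 + 30.004 = 221.400 mg/L

221.400 mg/L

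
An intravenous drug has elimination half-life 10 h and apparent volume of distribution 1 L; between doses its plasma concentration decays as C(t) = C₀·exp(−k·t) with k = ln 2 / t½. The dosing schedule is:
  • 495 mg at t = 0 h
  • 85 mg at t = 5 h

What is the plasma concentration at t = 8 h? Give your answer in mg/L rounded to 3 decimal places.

k = ln 2 / 10 = 0.06931 per h
Dose 1 (495 mg at t=0 h): 495·exp(−0.06931·8) = 284.303 mg/L
Dose 2 (85 mg at t=5 h): 85·exp(−0.06931·3) = 69.041 mg/L
C(8) = 284.303 + 69.041 = 353.344 mg/L

353.344 mg/L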